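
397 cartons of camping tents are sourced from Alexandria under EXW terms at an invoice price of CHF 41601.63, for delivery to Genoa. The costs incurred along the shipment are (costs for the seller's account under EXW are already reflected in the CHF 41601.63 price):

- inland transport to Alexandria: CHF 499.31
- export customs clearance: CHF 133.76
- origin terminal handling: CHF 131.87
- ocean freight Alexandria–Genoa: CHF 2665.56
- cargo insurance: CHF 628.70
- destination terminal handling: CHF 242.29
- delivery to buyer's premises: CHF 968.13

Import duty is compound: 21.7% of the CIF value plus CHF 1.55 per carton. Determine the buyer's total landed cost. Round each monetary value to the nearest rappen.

EXW: the seller makes goods available at their premises; the buyer bears all onward costs.
CIF value = EXW price + inland to port + export clearance + origin terminal + freight + insurance = 41601.63 + 499.31 + 133.76 + 131.87 + 2665.56 + 628.70 = 45660.83
Ad valorem component: 45660.83 × 21.7% = 9908.40
Specific component: 397 × 1.55 = 615.35
Import duty = 9908.40 + 615.35 = 10523.75
Buyer bears: inland to port 499.31 + export clearance 133.76 + origin terminal 131.87 + freight 2665.56 + insurance 628.70 + destination terminal 242.29 + delivery 968.13 + duty 10523.75 = 15793.37
Landed cost = invoice 41601.63 + 15793.37 = 57395.00

Total landed cost: CHF 57395.00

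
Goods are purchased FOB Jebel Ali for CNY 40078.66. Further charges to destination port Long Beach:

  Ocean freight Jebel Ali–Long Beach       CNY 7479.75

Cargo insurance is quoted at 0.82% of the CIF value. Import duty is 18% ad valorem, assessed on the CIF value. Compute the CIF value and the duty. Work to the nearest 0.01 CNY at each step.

CIF value: CNY 47951.61; import duty: CNY 8631.29

Let C be the CIF value. C = FOB price + freight + 0.82% × C
C − 0.82% × C = 40078.66 + 7479.75
0.9918 × C = 47558.41
C = 47558.41 / 0.9918 = 47951.61
Insurance premium = 0.82% × 47951.61 = 393.20
Import duty = 47951.61 × 18% = 8631.29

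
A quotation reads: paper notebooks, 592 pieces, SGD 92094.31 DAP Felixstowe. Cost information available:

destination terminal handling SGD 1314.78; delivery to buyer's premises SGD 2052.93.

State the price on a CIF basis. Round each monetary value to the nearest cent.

From DAP to CIF, the seller no longer bears: destination terminal, delivery.
CIF price = 92094.31 − 1314.78 − 2052.93 = 88726.60

CIF price: SGD 88726.60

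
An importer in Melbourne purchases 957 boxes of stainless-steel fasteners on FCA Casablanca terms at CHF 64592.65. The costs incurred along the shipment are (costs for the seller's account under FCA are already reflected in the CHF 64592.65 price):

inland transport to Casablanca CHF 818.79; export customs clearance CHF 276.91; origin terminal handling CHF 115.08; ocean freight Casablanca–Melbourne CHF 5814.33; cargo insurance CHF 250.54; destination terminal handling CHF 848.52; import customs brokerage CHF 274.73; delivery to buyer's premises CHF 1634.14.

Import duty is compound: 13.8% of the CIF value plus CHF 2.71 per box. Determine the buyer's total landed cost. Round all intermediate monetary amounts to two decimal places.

FCA: the seller delivers export-cleared goods to the carrier; the buyer bears costs from that point.
Already in the invoice (seller's account under FCA): inland to port, export clearance — exclude.
CIF value = FCA price + origin terminal + freight + insurance = 64592.65 + 115.08 + 5814.33 + 250.54 = 70772.60
Ad valorem component: 70772.60 × 13.8% = 9766.62
Specific component: 957 × 2.71 = 2593.47
Import duty = 9766.62 + 2593.47 = 12360.09
Buyer bears: origin terminal 115.08 + freight 5814.33 + insurance 250.54 + destination terminal 848.52 + brokerage 274.73 + delivery 1634.14 + duty 12360.09 = 21297.43
Landed cost = invoice 64592.65 + 21297.43 = 85890.08

Total landed cost: CHF 85890.08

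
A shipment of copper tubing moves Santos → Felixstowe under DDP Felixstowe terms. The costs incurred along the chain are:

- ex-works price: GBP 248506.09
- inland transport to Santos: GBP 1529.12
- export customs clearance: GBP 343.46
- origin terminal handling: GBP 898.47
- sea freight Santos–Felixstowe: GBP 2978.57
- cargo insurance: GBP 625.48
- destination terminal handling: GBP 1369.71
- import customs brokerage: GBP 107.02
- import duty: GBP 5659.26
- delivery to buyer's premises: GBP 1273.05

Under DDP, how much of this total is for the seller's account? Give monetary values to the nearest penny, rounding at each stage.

DDP: the seller bears all costs including import duty.
Seller's account: goods 248506.09 + inland to port 1529.12 + export clearance 343.46 + origin terminal 898.47 + freight 2978.57 + insurance 625.48 + destination terminal 1369.71 + brokerage 107.02 + duty 5659.26 + delivery 1273.05 = 263290.23
Buyer's account: 0.00

Seller's account: GBP 263290.23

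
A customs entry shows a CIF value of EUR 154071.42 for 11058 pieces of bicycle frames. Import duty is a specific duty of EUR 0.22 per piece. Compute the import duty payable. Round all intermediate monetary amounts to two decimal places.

Import duty = 11058 × 0.22 = 2432.76

Import duty: EUR 2432.76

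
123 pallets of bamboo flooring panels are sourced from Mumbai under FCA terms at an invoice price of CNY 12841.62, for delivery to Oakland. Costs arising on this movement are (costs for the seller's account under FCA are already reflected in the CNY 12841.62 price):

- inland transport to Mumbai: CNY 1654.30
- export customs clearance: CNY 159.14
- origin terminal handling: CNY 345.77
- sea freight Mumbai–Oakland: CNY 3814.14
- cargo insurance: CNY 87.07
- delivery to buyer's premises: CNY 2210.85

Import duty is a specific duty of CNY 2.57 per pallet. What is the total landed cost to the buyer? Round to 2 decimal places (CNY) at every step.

Total landed cost: CNY 19615.56

FCA: the seller delivers export-cleared goods to the carrier; the buyer bears costs from that point.
Already in the invoice (seller's account under FCA): inland to port, export clearance — exclude.
CIF value = FCA price + origin terminal + freight + insurance = 12841.62 + 345.77 + 3814.14 + 87.07 = 17088.60
Import duty = 123 × 2.57 = 316.11
Buyer bears: origin terminal 345.77 + freight 3814.14 + insurance 87.07 + delivery 2210.85 + duty 316.11 = 6773.94
Landed cost = invoice 12841.62 + 6773.94 = 19615.56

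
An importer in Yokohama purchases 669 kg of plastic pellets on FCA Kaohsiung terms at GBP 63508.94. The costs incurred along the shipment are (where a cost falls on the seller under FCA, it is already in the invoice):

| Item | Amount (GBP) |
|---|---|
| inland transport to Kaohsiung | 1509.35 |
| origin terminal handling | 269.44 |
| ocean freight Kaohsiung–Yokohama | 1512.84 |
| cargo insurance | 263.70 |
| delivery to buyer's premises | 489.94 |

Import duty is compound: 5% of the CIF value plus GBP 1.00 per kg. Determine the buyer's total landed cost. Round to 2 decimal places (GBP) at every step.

FCA: the seller delivers export-cleared goods to the carrier; the buyer bears costs from that point.
Already in the invoice (seller's account under FCA): inland to port — exclude.
CIF value = FCA price + origin terminal + freight + insurance = 63508.94 + 269.44 + 1512.84 + 263.70 = 65554.92
Ad valorem component: 65554.92 × 5% = 3277.75
Specific component: 669 × 1.00 = 669.00
Import duty = 3277.75 + 669.00 = 3946.75
Buyer bears: origin terminal 269.44 + freight 1512.84 + insurance 263.70 + delivery 489.94 + duty 3946.75 = 6482.67
Landed cost = invoice 63508.94 + 6482.67 = 69991.61

Total landed cost: GBP 69991.61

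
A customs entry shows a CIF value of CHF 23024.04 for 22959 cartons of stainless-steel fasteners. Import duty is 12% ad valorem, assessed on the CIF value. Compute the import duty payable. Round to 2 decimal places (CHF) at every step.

Import duty = 23024.04 × 12% = 2762.88

Import duty: CHF 2762.88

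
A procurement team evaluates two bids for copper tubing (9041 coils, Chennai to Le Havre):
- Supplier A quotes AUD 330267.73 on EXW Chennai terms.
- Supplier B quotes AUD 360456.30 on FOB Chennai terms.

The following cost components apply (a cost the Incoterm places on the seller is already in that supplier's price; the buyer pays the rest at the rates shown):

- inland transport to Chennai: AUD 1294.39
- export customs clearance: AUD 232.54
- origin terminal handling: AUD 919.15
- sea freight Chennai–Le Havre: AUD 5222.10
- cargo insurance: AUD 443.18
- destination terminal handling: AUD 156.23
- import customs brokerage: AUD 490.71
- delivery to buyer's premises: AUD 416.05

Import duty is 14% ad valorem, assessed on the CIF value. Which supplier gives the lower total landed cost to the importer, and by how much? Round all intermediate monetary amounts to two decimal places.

Supplier A is cheaper by AUD 31626.44

Supplier A (EXW):
CIF value = EXW price + inland to port + export clearance + origin terminal + freight + insurance = 330267.73 + 1294.39 + 232.54 + 919.15 + 5222.10 + 443.18 = 338379.09
Import duty = 338379.09 × 14% = 47373.07
Buyer bears (A): 1294.39 + 232.54 + 919.15 + 5222.10 + 443.18 + 156.23 + 490.71 + 416.05 = 9174.35
Landed cost (A) = invoice 330267.73 + 9174.35 + duty 47373.07 = 386815.15
Supplier B (FOB):
CIF value = FOB price + freight + insurance = 360456.30 + 5222.10 + 443.18 = 366121.58
Import duty = 366121.58 × 14% = 51257.02
Buyer bears (B): 5222.10 + 443.18 + 156.23 + 490.71 + 416.05 = 6728.27
Landed cost (B) = invoice 360456.30 + 6728.27 + duty 51257.02 = 418441.59
Difference = |386815.15 − 418441.59| = 31626.44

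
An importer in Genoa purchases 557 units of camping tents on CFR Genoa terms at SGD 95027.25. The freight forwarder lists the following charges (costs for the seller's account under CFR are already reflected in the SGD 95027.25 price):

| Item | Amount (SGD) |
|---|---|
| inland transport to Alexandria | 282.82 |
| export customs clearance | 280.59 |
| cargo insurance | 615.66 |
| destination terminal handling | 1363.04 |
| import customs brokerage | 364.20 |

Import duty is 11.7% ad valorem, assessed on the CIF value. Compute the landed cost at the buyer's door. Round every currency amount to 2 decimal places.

Total landed cost: SGD 108560.37

CFR: the seller pays costs through ocean freight to the destination port, but not insurance.
Already in the invoice (seller's account under CFR): inland to port, export clearance — exclude.
CIF value = CFR price + insurance = 95027.25 + 615.66 = 95642.91
Import duty = 95642.91 × 11.7% = 11190.22
Buyer bears: insurance 615.66 + destination terminal 1363.04 + brokerage 364.20 + duty 11190.22 = 13533.12
Landed cost = invoice 95027.25 + 13533.12 = 108560.37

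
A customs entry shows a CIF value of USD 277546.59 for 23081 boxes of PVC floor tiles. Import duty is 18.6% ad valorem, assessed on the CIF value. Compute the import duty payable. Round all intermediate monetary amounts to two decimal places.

Import duty: USD 51623.67

Import duty = 277546.59 × 18.6% = 51623.67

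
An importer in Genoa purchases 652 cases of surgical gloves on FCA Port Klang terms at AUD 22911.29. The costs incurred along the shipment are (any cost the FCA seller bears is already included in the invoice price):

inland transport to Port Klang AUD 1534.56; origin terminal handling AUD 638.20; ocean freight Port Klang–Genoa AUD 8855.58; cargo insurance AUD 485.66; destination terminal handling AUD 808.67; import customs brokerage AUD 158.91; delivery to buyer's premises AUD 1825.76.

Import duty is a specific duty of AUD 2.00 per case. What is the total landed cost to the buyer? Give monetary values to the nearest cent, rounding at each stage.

FCA: the seller delivers export-cleared goods to the carrier; the buyer bears costs from that point.
Already in the invoice (seller's account under FCA): inland to port — exclude.
CIF value = FCA price + origin terminal + freight + insurance = 22911.29 + 638.20 + 8855.58 + 485.66 = 32890.73
Import duty = 652 × 2.00 = 1304.00
Buyer bears: origin terminal 638.20 + freight 8855.58 + insurance 485.66 + destination terminal 808.67 + brokerage 158.91 + delivery 1825.76 + duty 1304.00 = 14076.78
Landed cost = invoice 22911.29 + 14076.78 = 36988.07

Total landed cost: AUD 36988.07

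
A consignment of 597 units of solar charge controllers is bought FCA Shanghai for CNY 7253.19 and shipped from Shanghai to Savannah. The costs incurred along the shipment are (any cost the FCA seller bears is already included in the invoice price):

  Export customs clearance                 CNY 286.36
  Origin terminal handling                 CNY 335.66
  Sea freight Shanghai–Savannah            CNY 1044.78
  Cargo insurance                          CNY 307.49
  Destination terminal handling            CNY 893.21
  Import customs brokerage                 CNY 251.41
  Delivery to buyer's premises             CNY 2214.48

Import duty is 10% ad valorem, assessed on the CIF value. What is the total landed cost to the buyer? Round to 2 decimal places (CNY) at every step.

Total landed cost: CNY 13194.33

FCA: the seller delivers export-cleared goods to the carrier; the buyer bears costs from that point.
Already in the invoice (seller's account under FCA): export clearance — exclude.
CIF value = FCA price + origin terminal + freight + insurance = 7253.19 + 335.66 + 1044.78 + 307.49 = 8941.12
Import duty = 8941.12 × 10% = 894.11
Buyer bears: origin terminal 335.66 + freight 1044.78 + insurance 307.49 + destination terminal 893.21 + brokerage 251.41 + delivery 2214.48 + duty 894.11 = 5941.14
Landed cost = invoice 7253.19 + 5941.14 = 13194.33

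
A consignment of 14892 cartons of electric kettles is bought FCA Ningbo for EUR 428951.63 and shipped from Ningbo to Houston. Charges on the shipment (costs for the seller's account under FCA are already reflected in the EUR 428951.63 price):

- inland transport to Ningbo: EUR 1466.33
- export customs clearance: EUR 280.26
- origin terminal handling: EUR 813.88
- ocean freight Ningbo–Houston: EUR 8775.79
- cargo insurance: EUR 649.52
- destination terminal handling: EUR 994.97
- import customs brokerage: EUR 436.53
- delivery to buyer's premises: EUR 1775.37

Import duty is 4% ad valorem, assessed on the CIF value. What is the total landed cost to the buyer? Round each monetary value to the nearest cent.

Total landed cost: EUR 459965.32

FCA: the seller delivers export-cleared goods to the carrier; the buyer bears costs from that point.
Already in the invoice (seller's account under FCA): inland to port, export clearance — exclude.
CIF value = FCA price + origin terminal + freight + insurance = 428951.63 + 813.88 + 8775.79 + 649.52 = 439190.82
Import duty = 439190.82 × 4% = 17567.63
Buyer bears: origin terminal 813.88 + freight 8775.79 + insurance 649.52 + destination terminal 994.97 + brokerage 436.53 + delivery 1775.37 + duty 17567.63 = 31013.69
Landed cost = invoice 428951.63 + 31013.69 = 459965.32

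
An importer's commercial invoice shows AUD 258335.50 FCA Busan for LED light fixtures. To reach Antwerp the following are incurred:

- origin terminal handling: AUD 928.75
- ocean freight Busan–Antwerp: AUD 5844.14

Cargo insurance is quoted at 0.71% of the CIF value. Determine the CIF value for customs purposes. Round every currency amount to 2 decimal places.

Let C be the CIF value. C = FCA price + pre-shipment costs + freight + 0.71% × C
C − 0.71% × C = 258335.50 + 928.75 + 5844.14
0.9929 × C = 265108.39
C = 265108.39 / 0.9929 = 267004.12
Insurance premium = 0.71% × 267004.12 = 1895.73

CIF value: AUD 267004.12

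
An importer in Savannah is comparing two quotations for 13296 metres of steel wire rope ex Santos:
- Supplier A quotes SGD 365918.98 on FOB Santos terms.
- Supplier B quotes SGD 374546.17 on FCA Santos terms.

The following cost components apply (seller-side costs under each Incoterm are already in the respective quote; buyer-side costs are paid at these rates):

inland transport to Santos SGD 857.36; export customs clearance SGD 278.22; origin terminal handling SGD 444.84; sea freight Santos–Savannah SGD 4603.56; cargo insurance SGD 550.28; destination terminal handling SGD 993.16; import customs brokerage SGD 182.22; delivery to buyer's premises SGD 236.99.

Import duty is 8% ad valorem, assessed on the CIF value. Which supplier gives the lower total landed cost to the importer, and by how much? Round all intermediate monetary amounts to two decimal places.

Supplier A (FOB):
CIF value = FOB price + freight + insurance = 365918.98 + 4603.56 + 550.28 = 371072.82
Import duty = 371072.82 × 8% = 29685.83
Buyer bears (A): 4603.56 + 550.28 + 993.16 + 182.22 + 236.99 = 6566.21
Landed cost (A) = invoice 365918.98 + 6566.21 + duty 29685.83 = 402171.02
Supplier B (FCA):
CIF value = FCA price + origin terminal + freight + insurance = 374546.17 + 444.84 + 4603.56 + 550.28 = 380144.85
Import duty = 380144.85 × 8% = 30411.59
Buyer bears (B): 444.84 + 4603.56 + 550.28 + 993.16 + 182.22 + 236.99 = 7011.05
Landed cost (B) = invoice 374546.17 + 7011.05 + duty 30411.59 = 411968.81
Difference = |402171.02 − 411968.81| = 9797.79

Supplier A is cheaper by SGD 9797.79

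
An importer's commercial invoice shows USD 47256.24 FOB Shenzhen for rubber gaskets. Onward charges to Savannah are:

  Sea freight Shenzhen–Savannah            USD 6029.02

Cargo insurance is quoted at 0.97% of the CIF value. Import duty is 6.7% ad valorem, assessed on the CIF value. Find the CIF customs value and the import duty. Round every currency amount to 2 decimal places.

Let C be the CIF value. C = FOB price + freight + 0.97% × C
C − 0.97% × C = 47256.24 + 6029.02
0.9903 × C = 53285.26
C = 53285.26 / 0.9903 = 53807.19
Insurance premium = 0.97% × 53807.19 = 521.93
Import duty = 53807.19 × 6.7% = 3605.08

CIF value: USD 53807.19; import duty: USD 3605.08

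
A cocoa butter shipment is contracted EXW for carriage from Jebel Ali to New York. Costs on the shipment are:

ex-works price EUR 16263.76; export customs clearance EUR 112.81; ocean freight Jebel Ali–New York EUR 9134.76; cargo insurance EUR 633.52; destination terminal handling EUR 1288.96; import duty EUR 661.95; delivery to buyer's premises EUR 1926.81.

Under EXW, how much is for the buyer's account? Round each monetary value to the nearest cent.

Buyer's account: EUR 13758.81

EXW: the seller makes goods available at their premises; the buyer bears all onward costs.
Seller's account: goods 16263.76 = 16263.76
Buyer's account: export clearance 112.81 + freight 9134.76 + insurance 633.52 + destination terminal 1288.96 + duty 661.95 + delivery 1926.81 = 13758.81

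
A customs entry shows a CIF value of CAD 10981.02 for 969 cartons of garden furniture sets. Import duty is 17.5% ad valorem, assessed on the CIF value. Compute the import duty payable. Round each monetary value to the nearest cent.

Import duty: CAD 1921.68

Import duty = 10981.02 × 17.5% = 1921.68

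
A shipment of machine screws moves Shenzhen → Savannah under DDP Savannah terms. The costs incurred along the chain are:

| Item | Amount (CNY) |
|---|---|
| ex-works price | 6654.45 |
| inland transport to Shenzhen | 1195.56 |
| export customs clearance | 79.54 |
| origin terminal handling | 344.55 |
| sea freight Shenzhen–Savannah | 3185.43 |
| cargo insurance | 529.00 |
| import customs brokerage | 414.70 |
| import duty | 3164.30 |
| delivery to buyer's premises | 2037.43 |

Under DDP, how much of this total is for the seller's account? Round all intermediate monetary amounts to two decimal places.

DDP: the seller bears all costs including import duty.
Seller's account: goods 6654.45 + inland to port 1195.56 + export clearance 79.54 + origin terminal 344.55 + freight 3185.43 + insurance 529.00 + brokerage 414.70 + duty 3164.30 + delivery 2037.43 = 17604.96
Buyer's account: 0.00

Seller's account: CNY 17604.96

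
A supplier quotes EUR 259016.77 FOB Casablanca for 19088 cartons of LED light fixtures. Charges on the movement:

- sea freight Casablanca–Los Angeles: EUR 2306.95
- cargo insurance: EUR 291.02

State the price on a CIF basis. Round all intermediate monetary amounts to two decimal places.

From FOB to CIF, the seller additionally bears: freight, insurance.
CIF price = 259016.77 + 2306.95 + 291.02 = 261614.74

CIF price: EUR 261614.74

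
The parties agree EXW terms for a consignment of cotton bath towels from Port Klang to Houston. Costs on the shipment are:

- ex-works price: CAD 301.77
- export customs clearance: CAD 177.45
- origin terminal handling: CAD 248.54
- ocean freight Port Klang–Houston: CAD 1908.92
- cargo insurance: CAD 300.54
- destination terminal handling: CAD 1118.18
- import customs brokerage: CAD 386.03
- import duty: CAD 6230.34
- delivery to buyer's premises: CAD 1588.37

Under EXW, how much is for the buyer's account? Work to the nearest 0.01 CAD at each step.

EXW: the seller makes goods available at their premises; the buyer bears all onward costs.
Seller's account: goods 301.77 = 301.77
Buyer's account: export clearance 177.45 + origin terminal 248.54 + freight 1908.92 + insurance 300.54 + destination terminal 1118.18 + brokerage 386.03 + duty 6230.34 + delivery 1588.37 = 11958.37

Buyer's account: CAD 11958.37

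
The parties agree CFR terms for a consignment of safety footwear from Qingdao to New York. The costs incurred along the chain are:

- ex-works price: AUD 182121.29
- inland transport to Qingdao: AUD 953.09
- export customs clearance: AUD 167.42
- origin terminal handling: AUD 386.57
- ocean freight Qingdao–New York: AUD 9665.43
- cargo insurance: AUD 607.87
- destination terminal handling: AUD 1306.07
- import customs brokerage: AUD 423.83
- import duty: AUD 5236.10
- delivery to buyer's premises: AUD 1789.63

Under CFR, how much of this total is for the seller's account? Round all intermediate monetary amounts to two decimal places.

CFR: the seller pays costs through ocean freight to the destination port, but not insurance.
Seller's account: goods 182121.29 + inland to port 953.09 + export clearance 167.42 + origin terminal 386.57 + freight 9665.43 = 193293.80
Buyer's account: insurance 607.87 + destination terminal 1306.07 + brokerage 423.83 + duty 5236.10 + delivery 1789.63 = 9363.50

Seller's account: AUD 193293.80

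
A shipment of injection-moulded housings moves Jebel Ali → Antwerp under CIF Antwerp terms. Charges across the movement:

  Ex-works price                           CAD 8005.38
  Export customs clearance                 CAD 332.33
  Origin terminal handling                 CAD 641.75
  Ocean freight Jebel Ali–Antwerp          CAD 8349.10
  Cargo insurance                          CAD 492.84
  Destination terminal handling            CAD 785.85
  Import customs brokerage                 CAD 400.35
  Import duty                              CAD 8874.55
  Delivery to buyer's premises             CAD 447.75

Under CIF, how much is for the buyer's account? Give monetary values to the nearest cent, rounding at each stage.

CIF: the seller pays costs through ocean freight and marine insurance to the destination port.
Seller's account: goods 8005.38 + export clearance 332.33 + origin terminal 641.75 + freight 8349.10 + insurance 492.84 = 17821.40
Buyer's account: destination terminal 785.85 + brokerage 400.35 + duty 8874.55 + delivery 447.75 = 10508.50

Buyer's account: CAD 10508.50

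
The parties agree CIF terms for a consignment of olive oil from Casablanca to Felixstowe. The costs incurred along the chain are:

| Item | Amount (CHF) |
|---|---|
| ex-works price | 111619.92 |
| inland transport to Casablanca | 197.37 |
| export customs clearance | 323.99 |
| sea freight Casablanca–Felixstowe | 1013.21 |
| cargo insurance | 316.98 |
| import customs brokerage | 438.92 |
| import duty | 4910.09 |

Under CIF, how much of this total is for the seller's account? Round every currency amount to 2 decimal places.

Seller's account: CHF 113471.47

CIF: the seller pays costs through ocean freight and marine insurance to the destination port.
Seller's account: goods 111619.92 + inland to port 197.37 + export clearance 323.99 + freight 1013.21 + insurance 316.98 = 113471.47
Buyer's account: brokerage 438.92 + duty 4910.09 = 5349.01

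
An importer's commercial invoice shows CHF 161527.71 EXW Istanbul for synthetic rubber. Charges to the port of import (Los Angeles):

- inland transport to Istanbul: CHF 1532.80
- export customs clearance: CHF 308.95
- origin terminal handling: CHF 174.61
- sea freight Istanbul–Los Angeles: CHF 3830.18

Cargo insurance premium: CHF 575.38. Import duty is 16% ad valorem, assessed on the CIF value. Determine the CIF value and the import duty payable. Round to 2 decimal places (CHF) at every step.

CIF value: CHF 167949.63; import duty: CHF 26871.94

CIF = EXW price + pre-shipment costs + freight + insurance
CIF = 161527.71 + 1532.80 + 308.95 + 174.61 + 3830.18 + 575.38 = 167949.63
Import duty = 167949.63 × 16% = 26871.94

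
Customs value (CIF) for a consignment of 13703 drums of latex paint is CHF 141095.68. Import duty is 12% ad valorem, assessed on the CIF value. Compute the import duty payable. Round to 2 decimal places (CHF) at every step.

Import duty: CHF 16931.48

Import duty = 141095.68 × 12% = 16931.48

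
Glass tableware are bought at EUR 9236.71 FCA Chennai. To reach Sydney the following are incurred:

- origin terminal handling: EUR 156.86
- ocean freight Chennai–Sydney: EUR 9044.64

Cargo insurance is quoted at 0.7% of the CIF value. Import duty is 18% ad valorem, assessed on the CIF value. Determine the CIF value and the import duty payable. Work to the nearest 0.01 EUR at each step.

Let C be the CIF value. C = FCA price + pre-shipment costs + freight + 0.7% × C
C − 0.7% × C = 9236.71 + 156.86 + 9044.64
0.993 × C = 18438.21
C = 18438.21 / 0.993 = 18568.19
Insurance premium = 0.7% × 18568.19 = 129.98
Import duty = 18568.19 × 18% = 3342.27

CIF value: EUR 18568.19; import duty: EUR 3342.27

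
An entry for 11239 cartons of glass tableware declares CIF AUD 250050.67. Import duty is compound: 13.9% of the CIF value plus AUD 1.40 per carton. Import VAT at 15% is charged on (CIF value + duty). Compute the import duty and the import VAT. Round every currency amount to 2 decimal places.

Ad valorem component: 250050.67 × 13.9% = 34757.04
Specific component: 11239 × 1.40 = 15734.60
Import duty = 34757.04 + 15734.60 = 50491.64
VAT base = CIF + duty = 250050.67 + 50491.64 = 300542.31
Import VAT = 300542.31 × 15% = 45081.35

Import duty: AUD 50491.64; import VAT: AUD 45081.35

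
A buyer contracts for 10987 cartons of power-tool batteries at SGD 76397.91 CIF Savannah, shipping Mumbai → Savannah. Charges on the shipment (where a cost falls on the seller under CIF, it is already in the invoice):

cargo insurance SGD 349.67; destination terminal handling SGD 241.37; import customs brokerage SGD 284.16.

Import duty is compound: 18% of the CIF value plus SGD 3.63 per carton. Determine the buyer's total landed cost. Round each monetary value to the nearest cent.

Total landed cost: SGD 130557.87

CIF: the seller pays costs through ocean freight and marine insurance to the destination port.
Already in the invoice (seller's account under CIF): insurance — exclude.
The CIF price already equals the CIF value: 76397.91
Ad valorem component: 76397.91 × 18% = 13751.62
Specific component: 10987 × 3.63 = 39882.81
Import duty = 13751.62 + 39882.81 = 53634.43
Buyer bears: destination terminal 241.37 + brokerage 284.16 + duty 53634.43 = 54159.96
Landed cost = invoice 76397.91 + 54159.96 = 130557.87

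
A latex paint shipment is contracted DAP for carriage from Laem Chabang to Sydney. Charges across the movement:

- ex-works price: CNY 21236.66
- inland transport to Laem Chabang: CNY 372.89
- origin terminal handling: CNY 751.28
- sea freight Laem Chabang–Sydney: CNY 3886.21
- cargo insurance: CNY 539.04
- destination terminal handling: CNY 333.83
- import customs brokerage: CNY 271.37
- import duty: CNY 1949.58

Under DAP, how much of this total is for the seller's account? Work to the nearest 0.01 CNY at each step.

DAP: the seller bears all costs to the named destination except import duty and clearance.
Seller's account: goods 21236.66 + inland to port 372.89 + origin terminal 751.28 + freight 3886.21 + insurance 539.04 + destination terminal 333.83 = 27119.91
Buyer's account: brokerage 271.37 + duty 1949.58 = 2220.95

Seller's account: CNY 27119.91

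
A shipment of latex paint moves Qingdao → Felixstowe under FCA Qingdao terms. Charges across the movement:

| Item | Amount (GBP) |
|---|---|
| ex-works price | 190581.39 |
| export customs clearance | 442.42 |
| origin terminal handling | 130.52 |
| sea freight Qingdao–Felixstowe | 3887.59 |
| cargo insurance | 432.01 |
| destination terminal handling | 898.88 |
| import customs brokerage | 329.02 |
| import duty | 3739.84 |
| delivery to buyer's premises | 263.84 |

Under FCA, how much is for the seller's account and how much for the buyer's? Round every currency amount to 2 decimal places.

Seller: GBP 191023.81; buyer: GBP 9681.70

FCA: the seller delivers export-cleared goods to the carrier; the buyer bears costs from that point.
Seller's account: goods 190581.39 + export clearance 442.42 = 191023.81
Buyer's account: origin terminal 130.52 + freight 3887.59 + insurance 432.01 + destination terminal 898.88 + brokerage 329.02 + duty 3739.84 + delivery 263.84 = 9681.70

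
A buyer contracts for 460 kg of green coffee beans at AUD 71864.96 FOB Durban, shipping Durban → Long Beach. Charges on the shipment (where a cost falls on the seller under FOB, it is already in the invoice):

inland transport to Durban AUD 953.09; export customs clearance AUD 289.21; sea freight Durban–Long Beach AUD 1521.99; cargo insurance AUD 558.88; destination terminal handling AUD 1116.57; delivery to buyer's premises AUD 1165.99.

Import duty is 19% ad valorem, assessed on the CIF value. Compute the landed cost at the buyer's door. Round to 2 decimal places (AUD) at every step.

Total landed cost: AUD 90278.10

FOB: the seller bears costs until goods are on board at the origin port; the buyer bears freight, insurance and all costs thereafter.
Already in the invoice (seller's account under FOB): inland to port, export clearance — exclude.
CIF value = FOB price + freight + insurance = 71864.96 + 1521.99 + 558.88 = 73945.83
Import duty = 73945.83 × 19% = 14049.71
Buyer bears: freight 1521.99 + insurance 558.88 + destination terminal 1116.57 + delivery 1165.99 + duty 14049.71 = 18413.14
Landed cost = invoice 71864.96 + 18413.14 = 90278.10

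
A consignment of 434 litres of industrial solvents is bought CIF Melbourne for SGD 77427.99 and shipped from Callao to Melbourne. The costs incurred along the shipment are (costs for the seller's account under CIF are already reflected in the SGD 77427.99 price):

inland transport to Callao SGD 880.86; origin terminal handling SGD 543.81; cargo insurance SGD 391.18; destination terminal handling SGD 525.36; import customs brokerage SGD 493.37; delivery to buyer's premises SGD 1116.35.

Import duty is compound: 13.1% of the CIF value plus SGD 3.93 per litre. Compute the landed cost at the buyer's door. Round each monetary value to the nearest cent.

CIF: the seller pays costs through ocean freight and marine insurance to the destination port.
Already in the invoice (seller's account under CIF): inland to port, origin terminal, insurance — exclude.
The CIF price already equals the CIF value: 77427.99
Ad valorem component: 77427.99 × 13.1% = 10143.07
Specific component: 434 × 3.93 = 1705.62
Import duty = 10143.07 + 1705.62 = 11848.69
Buyer bears: destination terminal 525.36 + brokerage 493.37 + delivery 1116.35 + duty 11848.69 = 13983.77
Landed cost = invoice 77427.99 + 13983.77 = 91411.76

Total landed cost: SGD 91411.76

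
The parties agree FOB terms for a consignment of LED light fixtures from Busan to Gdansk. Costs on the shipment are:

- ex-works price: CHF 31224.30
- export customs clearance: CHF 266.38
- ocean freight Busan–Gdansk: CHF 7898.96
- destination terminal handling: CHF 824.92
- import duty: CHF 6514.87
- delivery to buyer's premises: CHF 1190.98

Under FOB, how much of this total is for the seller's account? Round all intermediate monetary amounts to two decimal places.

Seller's account: CHF 31490.68

FOB: the seller bears costs until goods are on board at the origin port; the buyer bears freight, insurance and all costs thereafter.
Seller's account: goods 31224.30 + export clearance 266.38 = 31490.68
Buyer's account: freight 7898.96 + destination terminal 824.92 + duty 6514.87 + delivery 1190.98 = 16429.73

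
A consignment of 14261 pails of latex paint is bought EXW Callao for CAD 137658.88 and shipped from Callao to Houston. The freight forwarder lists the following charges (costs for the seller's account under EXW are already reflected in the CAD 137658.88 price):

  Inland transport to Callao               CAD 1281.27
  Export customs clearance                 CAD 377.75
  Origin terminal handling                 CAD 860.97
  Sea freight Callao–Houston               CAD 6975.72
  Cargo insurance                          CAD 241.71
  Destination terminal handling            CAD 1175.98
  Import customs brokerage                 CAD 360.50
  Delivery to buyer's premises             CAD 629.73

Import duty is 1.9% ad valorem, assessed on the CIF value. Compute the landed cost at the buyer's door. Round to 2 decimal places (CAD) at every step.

EXW: the seller makes goods available at their premises; the buyer bears all onward costs.
CIF value = EXW price + inland to port + export clearance + origin terminal + freight + insurance = 137658.88 + 1281.27 + 377.75 + 860.97 + 6975.72 + 241.71 = 147396.30
Import duty = 147396.30 × 1.9% = 2800.53
Buyer bears: inland to port 1281.27 + export clearance 377.75 + origin terminal 860.97 + freight 6975.72 + insurance 241.71 + destination terminal 1175.98 + brokerage 360.50 + delivery 629.73 + duty 2800.53 = 14704.16
Landed cost = invoice 137658.88 + 14704.16 = 152363.04

Total landed cost: CAD 152363.04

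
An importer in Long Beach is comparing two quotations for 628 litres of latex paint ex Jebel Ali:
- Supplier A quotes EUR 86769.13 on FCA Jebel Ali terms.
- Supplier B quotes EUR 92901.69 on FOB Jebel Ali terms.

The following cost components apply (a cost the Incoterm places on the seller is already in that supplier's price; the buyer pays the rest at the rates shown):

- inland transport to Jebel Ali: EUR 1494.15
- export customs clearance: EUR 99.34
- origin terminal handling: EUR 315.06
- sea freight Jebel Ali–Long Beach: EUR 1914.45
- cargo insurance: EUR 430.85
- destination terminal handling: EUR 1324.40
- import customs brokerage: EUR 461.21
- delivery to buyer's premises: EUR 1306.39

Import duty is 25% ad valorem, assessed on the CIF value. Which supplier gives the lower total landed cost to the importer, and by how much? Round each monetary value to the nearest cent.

Supplier A is cheaper by EUR 7271.88

Supplier A (FCA):
CIF value = FCA price + origin terminal + freight + insurance = 86769.13 + 315.06 + 1914.45 + 430.85 = 89429.49
Import duty = 89429.49 × 25% = 22357.37
Buyer bears (A): 315.06 + 1914.45 + 430.85 + 1324.40 + 461.21 + 1306.39 = 5752.36
Landed cost (A) = invoice 86769.13 + 5752.36 + duty 22357.37 = 114878.86
Supplier B (FOB):
CIF value = FOB price + freight + insurance = 92901.69 + 1914.45 + 430.85 = 95246.99
Import duty = 95246.99 × 25% = 23811.75
Buyer bears (B): 1914.45 + 430.85 + 1324.40 + 461.21 + 1306.39 = 5437.30
Landed cost (B) = invoice 92901.69 + 5437.30 + duty 23811.75 = 122150.74
Difference = |114878.86 − 122150.74| = 7271.88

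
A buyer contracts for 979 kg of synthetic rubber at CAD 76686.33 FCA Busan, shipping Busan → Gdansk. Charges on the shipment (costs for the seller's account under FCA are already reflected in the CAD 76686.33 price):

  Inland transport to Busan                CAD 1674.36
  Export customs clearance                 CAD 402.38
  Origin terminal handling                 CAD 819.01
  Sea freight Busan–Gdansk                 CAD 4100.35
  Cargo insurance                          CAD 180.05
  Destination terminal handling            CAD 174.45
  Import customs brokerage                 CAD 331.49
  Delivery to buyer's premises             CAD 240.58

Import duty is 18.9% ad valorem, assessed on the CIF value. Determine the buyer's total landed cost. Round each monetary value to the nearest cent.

Total landed cost: CAD 97989.76

FCA: the seller delivers export-cleared goods to the carrier; the buyer bears costs from that point.
Already in the invoice (seller's account under FCA): inland to port, export clearance — exclude.
CIF value = FCA price + origin terminal + freight + insurance = 76686.33 + 819.01 + 4100.35 + 180.05 = 81785.74
Import duty = 81785.74 × 18.9% = 15457.50
Buyer bears: origin terminal 819.01 + freight 4100.35 + insurance 180.05 + destination terminal 174.45 + brokerage 331.49 + delivery 240.58 + duty 15457.50 = 21303.43
Landed cost = invoice 76686.33 + 21303.43 = 97989.76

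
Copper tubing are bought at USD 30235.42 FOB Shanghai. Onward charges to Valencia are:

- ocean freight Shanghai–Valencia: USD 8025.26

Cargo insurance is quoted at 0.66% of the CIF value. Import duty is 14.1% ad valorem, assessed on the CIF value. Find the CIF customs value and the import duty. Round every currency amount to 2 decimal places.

Let C be the CIF value. C = FOB price + freight + 0.66% × C
C − 0.66% × C = 30235.42 + 8025.26
0.9934 × C = 38260.68
C = 38260.68 / 0.9934 = 38514.88
Insurance premium = 0.66% × 38514.88 = 254.20
Import duty = 38514.88 × 14.1% = 5430.60

CIF value: USD 38514.88; import duty: USD 5430.60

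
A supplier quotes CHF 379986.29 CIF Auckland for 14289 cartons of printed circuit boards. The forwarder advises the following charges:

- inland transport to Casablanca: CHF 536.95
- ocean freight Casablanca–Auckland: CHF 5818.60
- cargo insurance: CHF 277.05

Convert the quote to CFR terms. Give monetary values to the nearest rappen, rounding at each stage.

Not relevant to the conversion: freight, inland to port — on the seller under both CIF and CFR; already in the CIF price and stays in the CFR price.
From CIF to CFR, the seller no longer bears: insurance.
CFR price = 379986.29 − 277.05 = 379709.24

CFR price: CHF 379709.24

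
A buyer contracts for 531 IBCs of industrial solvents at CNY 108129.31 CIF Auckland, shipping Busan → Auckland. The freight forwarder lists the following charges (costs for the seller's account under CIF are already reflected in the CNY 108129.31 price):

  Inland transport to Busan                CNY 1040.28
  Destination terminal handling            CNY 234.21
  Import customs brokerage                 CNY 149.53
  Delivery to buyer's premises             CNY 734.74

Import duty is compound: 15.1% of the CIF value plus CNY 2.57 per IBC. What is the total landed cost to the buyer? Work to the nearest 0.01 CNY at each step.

CIF: the seller pays costs through ocean freight and marine insurance to the destination port.
Already in the invoice (seller's account under CIF): inland to port — exclude.
The CIF price already equals the CIF value: 108129.31
Ad valorem component: 108129.31 × 15.1% = 16327.53
Specific component: 531 × 2.57 = 1364.67
Import duty = 16327.53 + 1364.67 = 17692.20
Buyer bears: destination terminal 234.21 + brokerage 149.53 + delivery 734.74 + duty 17692.20 = 18810.68
Landed cost = invoice 108129.31 + 18810.68 = 126939.99

Total landed cost: CNY 126939.99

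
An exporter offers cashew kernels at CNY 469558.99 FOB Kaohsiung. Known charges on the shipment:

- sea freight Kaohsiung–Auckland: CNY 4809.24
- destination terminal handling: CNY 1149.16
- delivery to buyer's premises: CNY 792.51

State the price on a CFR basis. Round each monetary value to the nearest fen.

Not relevant to the conversion: delivery, destination terminal — on the buyer under both terms; not part of either seller's price.
From FOB to CFR, the seller additionally bears: freight.
CFR price = 469558.99 + 4809.24 = 474368.23

CFR price: CNY 474368.23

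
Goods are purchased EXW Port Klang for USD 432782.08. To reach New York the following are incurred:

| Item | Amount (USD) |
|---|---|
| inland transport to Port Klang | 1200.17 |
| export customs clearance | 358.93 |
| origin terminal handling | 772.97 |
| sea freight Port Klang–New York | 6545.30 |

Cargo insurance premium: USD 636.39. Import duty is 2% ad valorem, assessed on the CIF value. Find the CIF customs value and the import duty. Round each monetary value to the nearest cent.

CIF = EXW price + pre-shipment costs + freight + insurance
CIF = 432782.08 + 1200.17 + 358.93 + 772.97 + 6545.30 + 636.39 = 442295.84
Import duty = 442295.84 × 2% = 8845.92

CIF value: USD 442295.84; import duty: USD 8845.92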